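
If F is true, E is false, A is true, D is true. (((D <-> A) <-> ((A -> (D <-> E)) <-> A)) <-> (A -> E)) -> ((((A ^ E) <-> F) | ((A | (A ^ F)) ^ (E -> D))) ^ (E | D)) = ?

0

D <-> A = 1 <-> 1 = 1
D <-> E = 1 <-> 0 = 0
A -> (D <-> E) = 1 -> 0 = 0
(A -> (D <-> E)) <-> A = 0 <-> 1 = 0
(D <-> A) <-> ((A -> (D <-> E)) <-> A) = 1 <-> 0 = 0
A -> E = 1 -> 0 = 0
((D <-> A) <-> ((A -> (D <-> E)) <-> A)) <-> (A -> E) = 0 <-> 0 = 1
A ^ E = 1 ^ 0 = 1
(A ^ E) <-> F = 1 <-> 1 = 1
A ^ F = 1 ^ 1 = 0
A | (A ^ F) = 1 | 0 = 1
E -> D = 0 -> 1 = 1
(A | (A ^ F)) ^ (E -> D) = 1 ^ 1 = 0
((A ^ E) <-> F) | ((A | (A ^ F)) ^ (E -> D)) = 1 | 0 = 1
E | D = 0 | 1 = 1
(((A ^ E) <-> F) | ((A | (A ^ F)) ^ (E -> D))) ^ (E | D) = 1 ^ 1 = 0
(((D <-> A) <-> ((A -> (D <-> E)) <-> A)) <-> (A -> E)) -> ((((A ^ E) <-> F) | ((A | (A ^ F)) ^ (E -> D))) ^ (E | D)) = 1 -> 0 = 0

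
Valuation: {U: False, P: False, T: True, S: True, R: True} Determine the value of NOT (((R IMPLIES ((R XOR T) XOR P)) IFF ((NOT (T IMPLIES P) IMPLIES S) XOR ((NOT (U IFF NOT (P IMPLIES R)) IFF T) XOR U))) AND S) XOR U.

Substituting U=False, P=False, T=True, S=True, R=True:
R XOR T = True XOR True = False
(R XOR T) XOR P = False XOR False = False
R IMPLIES ((R XOR T) XOR P) = True IMPLIES False = False
T IMPLIES P = True IMPLIES False = False
NOT (T IMPLIES P) = NOT False = True
NOT (T IMPLIES P) IMPLIES S = True IMPLIES True = True
P IMPLIES R = False IMPLIES True = True
NOT (P IMPLIES R) = NOT True = False
U IFF NOT (P IMPLIES R) = False IFF False = True
NOT (U IFF NOT (P IMPLIES R)) = NOT True = False
NOT (U IFF NOT (P IMPLIES R)) IFF T = False IFF True = False
(NOT (U IFF NOT (P IMPLIES R)) IFF T) XOR U = False XOR False = False
(NOT (T IMPLIES P) IMPLIES S) XOR ((NOT (U IFF NOT (P IMPLIES R)) IFF T) XOR U) = True XOR False = True
(R IMPLIES ((R XOR T) XOR P)) IFF ((NOT (T IMPLIES P) IMPLIES S) XOR ((NOT (U IFF NOT (P IMPLIES R)) IFF T) XOR U)) = False IFF True = False
((R IMPLIES ((R XOR T) XOR P)) IFF ((NOT (T IMPLIES P) IMPLIES S) XOR ((NOT (U IFF NOT (P IMPLIES R)) IFF T) XOR U))) AND S = False AND True = False
NOT (((R IMPLIES ((R XOR T) XOR P)) IFF ((NOT (T IMPLIES P) IMPLIES S) XOR ((NOT (U IFF NOT (P IMPLIES R)) IFF T) XOR U))) AND S) = NOT False = True
NOT (((R IMPLIES ((R XOR T) XOR P)) IFF ((NOT (T IMPLIES P) IMPLIES S) XOR ((NOT (U IFF NOT (P IMPLIES R)) IFF T) XOR U))) AND S) XOR U = True XOR False = True

True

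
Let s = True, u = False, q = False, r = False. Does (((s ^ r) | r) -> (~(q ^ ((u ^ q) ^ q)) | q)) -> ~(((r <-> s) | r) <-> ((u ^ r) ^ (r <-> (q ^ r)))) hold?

True

s ^ r = True ^ False = True
(s ^ r) | r = True | False = True
u ^ q = False ^ False = False
(u ^ q) ^ q = False ^ False = False
q ^ ((u ^ q) ^ q) = False ^ False = False
~(q ^ ((u ^ q) ^ q)) = ~False = True
~(q ^ ((u ^ q) ^ q)) | q = True | False = True
((s ^ r) | r) -> (~(q ^ ((u ^ q) ^ q)) | q) = True -> True = True
r <-> s = False <-> True = False
(r <-> s) | r = False | False = False
u ^ r = False ^ False = False
q ^ r = False ^ False = False
r <-> (q ^ r) = False <-> False = True
(u ^ r) ^ (r <-> (q ^ r)) = False ^ True = True
((r <-> s) | r) <-> ((u ^ r) ^ (r <-> (q ^ r))) = False <-> True = False
~(((r <-> s) | r) <-> ((u ^ r) ^ (r <-> (q ^ r)))) = ~False = True
(((s ^ r) | r) -> (~(q ^ ((u ^ q) ^ q)) | q)) -> ~(((r <-> s) | r) <-> ((u ^ r) ^ (r <-> (q ^ r)))) = True -> True = True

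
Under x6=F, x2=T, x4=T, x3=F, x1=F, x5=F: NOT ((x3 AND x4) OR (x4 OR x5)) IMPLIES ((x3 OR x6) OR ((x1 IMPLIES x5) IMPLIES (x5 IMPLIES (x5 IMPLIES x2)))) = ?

T

Substituting x6=F, x2=T, x4=T, x3=F, x1=F, x5=F:
x3 AND x4 = F AND T = F
x4 OR x5 = T OR F = T
(x3 AND x4) OR (x4 OR x5) = F OR T = T
NOT ((x3 AND x4) OR (x4 OR x5)) = NOT T = F
x3 OR x6 = F OR F = F
x1 IMPLIES x5 = F IMPLIES F = T
x5 IMPLIES x2 = F IMPLIES T = T
x5 IMPLIES (x5 IMPLIES x2) = F IMPLIES T = T
(x1 IMPLIES x5) IMPLIES (x5 IMPLIES (x5 IMPLIES x2)) = T IMPLIES T = T
(x3 OR x6) OR ((x1 IMPLIES x5) IMPLIES (x5 IMPLIES (x5 IMPLIES x2))) = F OR T = T
NOT ((x3 AND x4) OR (x4 OR x5)) IMPLIES ((x3 OR x6) OR ((x1 IMPLIES x5) IMPLIES (x5 IMPLIES (x5 IMPLIES x2)))) = F IMPLIES T = T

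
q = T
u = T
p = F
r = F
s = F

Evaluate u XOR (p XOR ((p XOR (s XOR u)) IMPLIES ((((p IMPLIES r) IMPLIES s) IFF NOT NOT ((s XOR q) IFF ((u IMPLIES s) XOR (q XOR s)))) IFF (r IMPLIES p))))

s XOR u = F XOR T = T
p XOR (s XOR u) = F XOR T = T
p IMPLIES r = F IMPLIES F = T
(p IMPLIES r) IMPLIES s = T IMPLIES F = F
s XOR q = F XOR T = T
u IMPLIES s = T IMPLIES F = F
q XOR s = T XOR F = T
(u IMPLIES s) XOR (q XOR s) = F XOR T = T
(s XOR q) IFF ((u IMPLIES s) XOR (q XOR s)) = T IFF T = T
NOT ((s XOR q) IFF ((u IMPLIES s) XOR (q XOR s))) = NOT T = F
NOT NOT ((s XOR q) IFF ((u IMPLIES s) XOR (q XOR s))) = NOT F = T
((p IMPLIES r) IMPLIES s) IFF NOT NOT ((s XOR q) IFF ((u IMPLIES s) XOR (q XOR s))) = F IFF T = F
r IMPLIES p = F IMPLIES F = T
(((p IMPLIES r) IMPLIES s) IFF NOT NOT ((s XOR q) IFF ((u IMPLIES s) XOR (q XOR s)))) IFF (r IMPLIES p) = F IFF T = F
(p XOR (s XOR u)) IMPLIES ((((p IMPLIES r) IMPLIES s) IFF NOT NOT ((s XOR q) IFF ((u IMPLIES s) XOR (q XOR s)))) IFF (r IMPLIES p)) = T IMPLIES F = F
p XOR ((p XOR (s XOR u)) IMPLIES ((((p IMPLIES r) IMPLIES s) IFF NOT NOT ((s XOR q) IFF ((u IMPLIES s) XOR (q XOR s)))) IFF (r IMPLIES p))) = F XOR F = F
u XOR (p XOR ((p XOR (s XOR u)) IMPLIES ((((p IMPLIES r) IMPLIES s) IFF NOT NOT ((s XOR q) IFF ((u IMPLIES s) XOR (q XOR s)))) IFF (r IMPLIES p)))) = T XOR F = T

T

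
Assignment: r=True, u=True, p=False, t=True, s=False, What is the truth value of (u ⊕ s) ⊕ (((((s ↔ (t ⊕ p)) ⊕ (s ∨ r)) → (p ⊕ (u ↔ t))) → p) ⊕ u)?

Substituting r=True, u=True, p=False, t=True, s=False:
u ⊕ s = True ⊕ False = True
t ⊕ p = True ⊕ False = True
s ↔ (t ⊕ p) = False ↔ True = False
s ∨ r = False ∨ True = True
(s ↔ (t ⊕ p)) ⊕ (s ∨ r) = False ⊕ True = True
u ↔ t = True ↔ True = True
p ⊕ (u ↔ t) = False ⊕ True = True
((s ↔ (t ⊕ p)) ⊕ (s ∨ r)) → (p ⊕ (u ↔ t)) = True → True = True
(((s ↔ (t ⊕ p)) ⊕ (s ∨ r)) → (p ⊕ (u ↔ t))) → p = True → False = False
((((s ↔ (t ⊕ p)) ⊕ (s ∨ r)) → (p ⊕ (u ↔ t))) → p) ⊕ u = False ⊕ True = True
(u ⊕ s) ⊕ (((((s ↔ (t ⊕ p)) ⊕ (s ∨ r)) → (p ⊕ (u ↔ t))) → p) ⊕ u) = True ⊕ True = False

False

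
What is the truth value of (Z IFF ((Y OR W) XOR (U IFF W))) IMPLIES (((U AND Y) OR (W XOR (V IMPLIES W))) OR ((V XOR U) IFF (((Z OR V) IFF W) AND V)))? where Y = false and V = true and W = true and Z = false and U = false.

true

Y OR W = false OR true = true
U IFF W = false IFF true = false
(Y OR W) XOR (U IFF W) = true XOR false = true
Z IFF ((Y OR W) XOR (U IFF W)) = false IFF true = false
U AND Y = false AND false = false
V IMPLIES W = true IMPLIES true = true
W XOR (V IMPLIES W) = true XOR true = false
(U AND Y) OR (W XOR (V IMPLIES W)) = false OR false = false
V XOR U = true XOR false = true
Z OR V = false OR true = true
(Z OR V) IFF W = true IFF true = true
((Z OR V) IFF W) AND V = true AND true = true
(V XOR U) IFF (((Z OR V) IFF W) AND V) = true IFF true = true
((U AND Y) OR (W XOR (V IMPLIES W))) OR ((V XOR U) IFF (((Z OR V) IFF W) AND V)) = false OR true = true
(Z IFF ((Y OR W) XOR (U IFF W))) IMPLIES (((U AND Y) OR (W XOR (V IMPLIES W))) OR ((V XOR U) IFF (((Z OR V) IFF W) AND V))) = false IMPLIES true = true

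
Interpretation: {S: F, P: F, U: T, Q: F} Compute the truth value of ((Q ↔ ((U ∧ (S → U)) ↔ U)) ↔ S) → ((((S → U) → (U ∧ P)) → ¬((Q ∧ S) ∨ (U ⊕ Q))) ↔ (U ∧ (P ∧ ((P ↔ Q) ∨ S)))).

S → U = F → T = T
U ∧ (S → U) = T ∧ T = T
(U ∧ (S → U)) ↔ U = T ↔ T = T
Q ↔ ((U ∧ (S → U)) ↔ U) = F ↔ T = F
(Q ↔ ((U ∧ (S → U)) ↔ U)) ↔ S = F ↔ F = T
S → U = F → T = T
U ∧ P = T ∧ F = F
(S → U) → (U ∧ P) = T → F = F
Q ∧ S = F ∧ F = F
U ⊕ Q = T ⊕ F = T
(Q ∧ S) ∨ (U ⊕ Q) = F ∨ T = T
¬((Q ∧ S) ∨ (U ⊕ Q)) = ¬T = F
((S → U) → (U ∧ P)) → ¬((Q ∧ S) ∨ (U ⊕ Q)) = F → F = T
P ↔ Q = F ↔ F = T
(P ↔ Q) ∨ S = T ∨ F = T
P ∧ ((P ↔ Q) ∨ S) = F ∧ T = F
U ∧ (P ∧ ((P ↔ Q) ∨ S)) = T ∧ F = F
(((S → U) → (U ∧ P)) → ¬((Q ∧ S) ∨ (U ⊕ Q))) ↔ (U ∧ (P ∧ ((P ↔ Q) ∨ S))) = T ↔ F = F
((Q ↔ ((U ∧ (S → U)) ↔ U)) ↔ S) → ((((S → U) → (U ∧ P)) → ¬((Q ∧ S) ∨ (U ⊕ Q))) ↔ (U ∧ (P ∧ ((P ↔ Q) ∨ S)))) = T → F = F

F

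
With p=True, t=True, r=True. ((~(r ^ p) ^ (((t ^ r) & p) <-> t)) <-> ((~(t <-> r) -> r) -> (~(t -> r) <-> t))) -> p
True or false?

Substituting p=True, t=True, r=True:
r ^ p = True ^ True = False
~(r ^ p) = ~False = True
t ^ r = True ^ True = False
(t ^ r) & p = False & True = False
((t ^ r) & p) <-> t = False <-> True = False
~(r ^ p) ^ (((t ^ r) & p) <-> t) = True ^ False = True
t <-> r = True <-> True = True
~(t <-> r) = ~True = False
~(t <-> r) -> r = False -> True = True
t -> r = True -> True = True
~(t -> r) = ~True = False
~(t -> r) <-> t = False <-> True = False
(~(t <-> r) -> r) -> (~(t -> r) <-> t) = True -> False = False
(~(r ^ p) ^ (((t ^ r) & p) <-> t)) <-> ((~(t <-> r) -> r) -> (~(t -> r) <-> t)) = True <-> False = False
((~(r ^ p) ^ (((t ^ r) & p) <-> t)) <-> ((~(t <-> r) -> r) -> (~(t -> r) <-> t))) -> p = False -> True = True

True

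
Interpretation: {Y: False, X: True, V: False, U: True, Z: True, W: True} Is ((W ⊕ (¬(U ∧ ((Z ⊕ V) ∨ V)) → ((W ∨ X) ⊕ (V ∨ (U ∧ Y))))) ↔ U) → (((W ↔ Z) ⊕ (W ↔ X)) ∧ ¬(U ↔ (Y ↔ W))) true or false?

Substituting Y=False, X=True, V=False, U=True, Z=True, W=True:
Z ⊕ V = True ⊕ False = True
(Z ⊕ V) ∨ V = True ∨ False = True
U ∧ ((Z ⊕ V) ∨ V) = True ∧ True = True
¬(U ∧ ((Z ⊕ V) ∨ V)) = ¬True = False
W ∨ X = True ∨ True = True
U ∧ Y = True ∧ False = False
V ∨ (U ∧ Y) = False ∨ False = False
(W ∨ X) ⊕ (V ∨ (U ∧ Y)) = True ⊕ False = True
¬(U ∧ ((Z ⊕ V) ∨ V)) → ((W ∨ X) ⊕ (V ∨ (U ∧ Y))) = False → True = True
W ⊕ (¬(U ∧ ((Z ⊕ V) ∨ V)) → ((W ∨ X) ⊕ (V ∨ (U ∧ Y)))) = True ⊕ True = False
(W ⊕ (¬(U ∧ ((Z ⊕ V) ∨ V)) → ((W ∨ X) ⊕ (V ∨ (U ∧ Y))))) ↔ U = False ↔ True = False
W ↔ Z = True ↔ True = True
W ↔ X = True ↔ True = True
(W ↔ Z) ⊕ (W ↔ X) = True ⊕ True = False
Y ↔ W = False ↔ True = False
U ↔ (Y ↔ W) = True ↔ False = False
¬(U ↔ (Y ↔ W)) = ¬False = True
((W ↔ Z) ⊕ (W ↔ X)) ∧ ¬(U ↔ (Y ↔ W)) = False ∧ True = False
((W ⊕ (¬(U ∧ ((Z ⊕ V) ∨ V)) → ((W ∨ X) ⊕ (V ∨ (U ∧ Y))))) ↔ U) → (((W ↔ Z) ⊕ (W ↔ X)) ∧ ¬(U ↔ (Y ↔ W))) = False → False = True

True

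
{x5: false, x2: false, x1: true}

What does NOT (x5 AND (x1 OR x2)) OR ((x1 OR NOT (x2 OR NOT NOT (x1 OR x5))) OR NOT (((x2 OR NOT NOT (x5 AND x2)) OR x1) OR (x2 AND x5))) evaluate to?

x1 OR x2 = true OR false = true
x5 AND (x1 OR x2) = false AND true = false
NOT (x5 AND (x1 OR x2)) = NOT false = true
x1 OR x5 = true OR false = true
NOT (x1 OR x5) = NOT true = false
NOT NOT (x1 OR x5) = NOT false = true
x2 OR NOT NOT (x1 OR x5) = false OR true = true
NOT (x2 OR NOT NOT (x1 OR x5)) = NOT true = false
x1 OR NOT (x2 OR NOT NOT (x1 OR x5)) = true OR false = true
x5 AND x2 = false AND false = false
NOT (x5 AND x2) = NOT false = true
NOT NOT (x5 AND x2) = NOT true = false
x2 OR NOT NOT (x5 AND x2) = false OR false = false
(x2 OR NOT NOT (x5 AND x2)) OR x1 = false OR true = true
x2 AND x5 = false AND false = false
((x2 OR NOT NOT (x5 AND x2)) OR x1) OR (x2 AND x5) = true OR false = true
NOT (((x2 OR NOT NOT (x5 AND x2)) OR x1) OR (x2 AND x5)) = NOT true = false
(x1 OR NOT (x2 OR NOT NOT (x1 OR x5))) OR NOT (((x2 OR NOT NOT (x5 AND x2)) OR x1) OR (x2 AND x5)) = true OR false = true
NOT (x5 AND (x1 OR x2)) OR ((x1 OR NOT (x2 OR NOT NOT (x1 OR x5))) OR NOT (((x2 OR NOT NOT (x5 AND x2)) OR x1) OR (x2 AND x5))) = true OR true = true

true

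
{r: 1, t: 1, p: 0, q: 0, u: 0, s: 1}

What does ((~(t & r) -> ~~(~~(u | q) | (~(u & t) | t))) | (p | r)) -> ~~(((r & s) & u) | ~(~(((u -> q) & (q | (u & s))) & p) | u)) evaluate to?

t & r = 1 & 1 = 1
~(t & r) = ~1 = 0
u | q = 0 | 0 = 0
~(u | q) = ~0 = 1
~~(u | q) = ~1 = 0
u & t = 0 & 1 = 0
~(u & t) = ~0 = 1
~(u & t) | t = 1 | 1 = 1
~~(u | q) | (~(u & t) | t) = 0 | 1 = 1
~(~~(u | q) | (~(u & t) | t)) = ~1 = 0
~~(~~(u | q) | (~(u & t) | t)) = ~0 = 1
~(t & r) -> ~~(~~(u | q) | (~(u & t) | t)) = 0 -> 1 = 1
p | r = 0 | 1 = 1
(~(t & r) -> ~~(~~(u | q) | (~(u & t) | t))) | (p | r) = 1 | 1 = 1
r & s = 1 & 1 = 1
(r & s) & u = 1 & 0 = 0
u -> q = 0 -> 0 = 1
u & s = 0 & 1 = 0
q | (u & s) = 0 | 0 = 0
(u -> q) & (q | (u & s)) = 1 & 0 = 0
((u -> q) & (q | (u & s))) & p = 0 & 0 = 0
~(((u -> q) & (q | (u & s))) & p) = ~0 = 1
~(((u -> q) & (q | (u & s))) & p) | u = 1 | 0 = 1
~(~(((u -> q) & (q | (u & s))) & p) | u) = ~1 = 0
((r & s) & u) | ~(~(((u -> q) & (q | (u & s))) & p) | u) = 0 | 0 = 0
~(((r & s) & u) | ~(~(((u -> q) & (q | (u & s))) & p) | u)) = ~0 = 1
~~(((r & s) & u) | ~(~(((u -> q) & (q | (u & s))) & p) | u)) = ~1 = 0
((~(t & r) -> ~~(~~(u | q) | (~(u & t) | t))) | (p | r)) -> ~~(((r & s) & u) | ~(~(((u -> q) & (q | (u & s))) & p) | u)) = 1 -> 0 = 0

0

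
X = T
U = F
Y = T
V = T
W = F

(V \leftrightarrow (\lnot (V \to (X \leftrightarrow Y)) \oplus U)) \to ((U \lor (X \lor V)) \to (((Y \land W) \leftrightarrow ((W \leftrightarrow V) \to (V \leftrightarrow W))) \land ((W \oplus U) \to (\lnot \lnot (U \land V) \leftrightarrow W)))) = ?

T

X \leftrightarrow Y = T \leftrightarrow T = T
V \to (X \leftrightarrow Y) = T \to T = T
\lnot (V \to (X \leftrightarrow Y)) = \lnot T = F
\lnot (V \to (X \leftrightarrow Y)) \oplus U = F \oplus F = F
V \leftrightarrow (\lnot (V \to (X \leftrightarrow Y)) \oplus U) = T \leftrightarrow F = F
X \lor V = T \lor T = T
U \lor (X \lor V) = F \lor T = T
Y \land W = T \land F = F
W \leftrightarrow V = F \leftrightarrow T = F
V \leftrightarrow W = T \leftrightarrow F = F
(W \leftrightarrow V) \to (V \leftrightarrow W) = F \to F = T
(Y \land W) \leftrightarrow ((W \leftrightarrow V) \to (V \leftrightarrow W)) = F \leftrightarrow T = F
W \oplus U = F \oplus F = F
U \land V = F \land T = F
\lnot (U \land V) = \lnot F = T
\lnot \lnot (U \land V) = \lnot T = F
\lnot \lnot (U \land V) \leftrightarrow W = F \leftrightarrow F = T
(W \oplus U) \to (\lnot \lnot (U \land V) \leftrightarrow W) = F \to T = T
((Y \land W) \leftrightarrow ((W \leftrightarrow V) \to (V \leftrightarrow W))) \land ((W \oplus U) \to (\lnot \lnot (U \land V) \leftrightarrow W)) = F \land T = F
(U \lor (X \lor V)) \to (((Y \land W) \leftrightarrow ((W \leftrightarrow V) \to (V \leftrightarrow W))) \land ((W \oplus U) \to (\lnot \lnot (U \land V) \leftrightarrow W))) = T \to F = F
(V \leftrightarrow (\lnot (V \to (X \leftrightarrow Y)) \oplus U)) \to ((U \lor (X \lor V)) \to (((Y \land W) \leftrightarrow ((W \leftrightarrow V) \to (V \leftrightarrow W))) \land ((W \oplus U) \to (\lnot \lnot (U \land V) \leftrightarrow W)))) = F \to F = T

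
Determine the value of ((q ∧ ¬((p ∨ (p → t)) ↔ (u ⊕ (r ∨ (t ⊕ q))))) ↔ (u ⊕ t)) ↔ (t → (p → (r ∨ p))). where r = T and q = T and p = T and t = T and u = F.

p → t = T → T = T
p ∨ (p → t) = T ∨ T = T
t ⊕ q = T ⊕ T = F
r ∨ (t ⊕ q) = T ∨ F = T
u ⊕ (r ∨ (t ⊕ q)) = F ⊕ T = T
(p ∨ (p → t)) ↔ (u ⊕ (r ∨ (t ⊕ q))) = T ↔ T = T
¬((p ∨ (p → t)) ↔ (u ⊕ (r ∨ (t ⊕ q)))) = ¬T = F
q ∧ ¬((p ∨ (p → t)) ↔ (u ⊕ (r ∨ (t ⊕ q)))) = T ∧ F = F
u ⊕ t = F ⊕ T = T
(q ∧ ¬((p ∨ (p → t)) ↔ (u ⊕ (r ∨ (t ⊕ q))))) ↔ (u ⊕ t) = F ↔ T = F
r ∨ p = T ∨ T = T
p → (r ∨ p) = T → T = T
t → (p → (r ∨ p)) = T → T = T
((q ∧ ¬((p ∨ (p → t)) ↔ (u ⊕ (r ∨ (t ⊕ q))))) ↔ (u ⊕ t)) ↔ (t → (p → (r ∨ p))) = F ↔ T = F

F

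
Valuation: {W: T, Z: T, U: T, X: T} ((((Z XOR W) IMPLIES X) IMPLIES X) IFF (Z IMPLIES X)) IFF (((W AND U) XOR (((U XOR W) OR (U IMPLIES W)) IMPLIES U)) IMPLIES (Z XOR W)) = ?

T

Substituting W=T, Z=T, U=T, X=T:
Z XOR W = T XOR T = F
(Z XOR W) IMPLIES X = F IMPLIES T = T
((Z XOR W) IMPLIES X) IMPLIES X = T IMPLIES T = T
Z IMPLIES X = T IMPLIES T = T
(((Z XOR W) IMPLIES X) IMPLIES X) IFF (Z IMPLIES X) = T IFF T = T
W AND U = T AND T = T
U XOR W = T XOR T = F
U IMPLIES W = T IMPLIES T = T
(U XOR W) OR (U IMPLIES W) = F OR T = T
((U XOR W) OR (U IMPLIES W)) IMPLIES U = T IMPLIES T = T
(W AND U) XOR (((U XOR W) OR (U IMPLIES W)) IMPLIES U) = T XOR T = F
Z XOR W = T XOR T = F
((W AND U) XOR (((U XOR W) OR (U IMPLIES W)) IMPLIES U)) IMPLIES (Z XOR W) = F IMPLIES F = T
((((Z XOR W) IMPLIES X) IMPLIES X) IFF (Z IMPLIES X)) IFF (((W AND U) XOR (((U XOR W) OR (U IMPLIES W)) IMPLIES U)) IMPLIES (Z XOR W)) = T IFF T = T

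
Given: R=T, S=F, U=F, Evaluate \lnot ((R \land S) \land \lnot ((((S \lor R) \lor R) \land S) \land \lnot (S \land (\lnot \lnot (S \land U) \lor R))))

T

R \land S = T \land F = F
S \lor R = F \lor T = T
(S \lor R) \lor R = T \lor T = T
((S \lor R) \lor R) \land S = T \land F = F
S \land U = F \land F = F
\lnot (S \land U) = \lnot F = T
\lnot \lnot (S \land U) = \lnot T = F
\lnot \lnot (S \land U) \lor R = F \lor T = T
S \land (\lnot \lnot (S \land U) \lor R) = F \land T = F
\lnot (S \land (\lnot \lnot (S \land U) \lor R)) = \lnot F = T
(((S \lor R) \lor R) \land S) \land \lnot (S \land (\lnot \lnot (S \land U) \lor R)) = F \land T = F
\lnot ((((S \lor R) \lor R) \land S) \land \lnot (S \land (\lnot \lnot (S \land U) \lor R))) = \lnot F = T
(R \land S) \land \lnot ((((S \lor R) \lor R) \land S) \land \lnot (S \land (\lnot \lnot (S \land U) \lor R))) = F \land T = F
\lnot ((R \land S) \land \lnot ((((S \lor R) \lor R) \land S) \land \lnot (S \land (\lnot \lnot (S \land U) \lor R)))) = \lnot F = T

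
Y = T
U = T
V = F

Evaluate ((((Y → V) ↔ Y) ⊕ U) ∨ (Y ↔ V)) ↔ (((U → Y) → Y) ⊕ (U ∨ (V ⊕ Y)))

F

Y → V = T → F = F
(Y → V) ↔ Y = F ↔ T = F
((Y → V) ↔ Y) ⊕ U = F ⊕ T = T
Y ↔ V = T ↔ F = F
(((Y → V) ↔ Y) ⊕ U) ∨ (Y ↔ V) = T ∨ F = T
U → Y = T → T = T
(U → Y) → Y = T → T = T
V ⊕ Y = F ⊕ T = T
U ∨ (V ⊕ Y) = T ∨ T = T
((U → Y) → Y) ⊕ (U ∨ (V ⊕ Y)) = T ⊕ T = F
((((Y → V) ↔ Y) ⊕ U) ∨ (Y ↔ V)) ↔ (((U → Y) → Y) ⊕ (U ∨ (V ⊕ Y))) = T ↔ F = F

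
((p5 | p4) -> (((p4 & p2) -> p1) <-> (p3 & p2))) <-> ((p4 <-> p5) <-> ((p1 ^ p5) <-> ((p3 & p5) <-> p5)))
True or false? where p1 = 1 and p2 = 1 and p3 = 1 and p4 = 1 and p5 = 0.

0

p5 | p4 = 0 | 1 = 1
p4 & p2 = 1 & 1 = 1
(p4 & p2) -> p1 = 1 -> 1 = 1
p3 & p2 = 1 & 1 = 1
((p4 & p2) -> p1) <-> (p3 & p2) = 1 <-> 1 = 1
(p5 | p4) -> (((p4 & p2) -> p1) <-> (p3 & p2)) = 1 -> 1 = 1
p4 <-> p5 = 1 <-> 0 = 0
p1 ^ p5 = 1 ^ 0 = 1
p3 & p5 = 1 & 0 = 0
(p3 & p5) <-> p5 = 0 <-> 0 = 1
(p1 ^ p5) <-> ((p3 & p5) <-> p5) = 1 <-> 1 = 1
(p4 <-> p5) <-> ((p1 ^ p5) <-> ((p3 & p5) <-> p5)) = 0 <-> 1 = 0
((p5 | p4) -> (((p4 & p2) -> p1) <-> (p3 & p2))) <-> ((p4 <-> p5) <-> ((p1 ^ p5) <-> ((p3 & p5) <-> p5))) = 1 <-> 0 = 0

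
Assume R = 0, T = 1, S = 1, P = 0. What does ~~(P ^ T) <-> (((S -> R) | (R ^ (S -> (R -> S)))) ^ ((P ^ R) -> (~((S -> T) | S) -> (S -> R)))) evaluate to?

Substituting R=0, T=1, S=1, P=0:
P ^ T = 0 ^ 1 = 1
~(P ^ T) = ~1 = 0
~~(P ^ T) = ~0 = 1
S -> R = 1 -> 0 = 0
R -> S = 0 -> 1 = 1
S -> (R -> S) = 1 -> 1 = 1
R ^ (S -> (R -> S)) = 0 ^ 1 = 1
(S -> R) | (R ^ (S -> (R -> S))) = 0 | 1 = 1
P ^ R = 0 ^ 0 = 0
S -> T = 1 -> 1 = 1
(S -> T) | S = 1 | 1 = 1
~((S -> T) | S) = ~1 = 0
S -> R = 1 -> 0 = 0
~((S -> T) | S) -> (S -> R) = 0 -> 0 = 1
(P ^ R) -> (~((S -> T) | S) -> (S -> R)) = 0 -> 1 = 1
((S -> R) | (R ^ (S -> (R -> S)))) ^ ((P ^ R) -> (~((S -> T) | S) -> (S -> R))) = 1 ^ 1 = 0
~~(P ^ T) <-> (((S -> R) | (R ^ (S -> (R -> S)))) ^ ((P ^ R) -> (~((S -> T) | S) -> (S -> R)))) = 1 <-> 0 = 0

0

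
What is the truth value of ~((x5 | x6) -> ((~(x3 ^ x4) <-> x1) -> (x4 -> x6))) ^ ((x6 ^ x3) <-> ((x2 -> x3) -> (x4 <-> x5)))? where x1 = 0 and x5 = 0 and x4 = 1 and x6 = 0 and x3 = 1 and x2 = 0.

0

Substituting x1=0, x5=0, x4=1, x6=0, x3=1, x2=0:
x5 | x6 = 0 | 0 = 0
x3 ^ x4 = 1 ^ 1 = 0
~(x3 ^ x4) = ~0 = 1
~(x3 ^ x4) <-> x1 = 1 <-> 0 = 0
x4 -> x6 = 1 -> 0 = 0
(~(x3 ^ x4) <-> x1) -> (x4 -> x6) = 0 -> 0 = 1
(x5 | x6) -> ((~(x3 ^ x4) <-> x1) -> (x4 -> x6)) = 0 -> 1 = 1
~((x5 | x6) -> ((~(x3 ^ x4) <-> x1) -> (x4 -> x6))) = ~1 = 0
x6 ^ x3 = 0 ^ 1 = 1
x2 -> x3 = 0 -> 1 = 1
x4 <-> x5 = 1 <-> 0 = 0
(x2 -> x3) -> (x4 <-> x5) = 1 -> 0 = 0
(x6 ^ x3) <-> ((x2 -> x3) -> (x4 <-> x5)) = 1 <-> 0 = 0
~((x5 | x6) -> ((~(x3 ^ x4) <-> x1) -> (x4 -> x6))) ^ ((x6 ^ x3) <-> ((x2 -> x3) -> (x4 <-> x5))) = 0 ^ 0 = 0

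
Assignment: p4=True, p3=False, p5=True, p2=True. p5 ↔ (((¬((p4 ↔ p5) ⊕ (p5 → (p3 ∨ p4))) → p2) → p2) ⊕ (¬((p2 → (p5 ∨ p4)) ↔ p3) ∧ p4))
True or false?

Substituting p4=True, p3=False, p5=True, p2=True:
p4 ↔ p5 = True ↔ True = True
p3 ∨ p4 = False ∨ True = True
p5 → (p3 ∨ p4) = True → True = True
(p4 ↔ p5) ⊕ (p5 → (p3 ∨ p4)) = True ⊕ True = False
¬((p4 ↔ p5) ⊕ (p5 → (p3 ∨ p4))) = ¬False = True
¬((p4 ↔ p5) ⊕ (p5 → (p3 ∨ p4))) → p2 = True → True = True
(¬((p4 ↔ p5) ⊕ (p5 → (p3 ∨ p4))) → p2) → p2 = True → True = True
p5 ∨ p4 = True ∨ True = True
p2 → (p5 ∨ p4) = True → True = True
(p2 → (p5 ∨ p4)) ↔ p3 = True ↔ False = False
¬((p2 → (p5 ∨ p4)) ↔ p3) = ¬False = True
¬((p2 → (p5 ∨ p4)) ↔ p3) ∧ p4 = True ∧ True = True
((¬((p4 ↔ p5) ⊕ (p5 → (p3 ∨ p4))) → p2) → p2) ⊕ (¬((p2 → (p5 ∨ p4)) ↔ p3) ∧ p4) = True ⊕ True = False
p5 ↔ (((¬((p4 ↔ p5) ⊕ (p5 → (p3 ∨ p4))) → p2) → p2) ⊕ (¬((p2 → (p5 ∨ p4)) ↔ p3) ∧ p4)) = True ↔ False = False

False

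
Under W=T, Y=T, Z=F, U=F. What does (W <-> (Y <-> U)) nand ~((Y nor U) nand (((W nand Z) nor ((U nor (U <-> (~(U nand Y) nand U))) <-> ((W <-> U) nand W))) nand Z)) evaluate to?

Y <-> U = T <-> F = F
W <-> (Y <-> U) = T <-> F = F
Y nor U = T nor F = F
W nand Z = T nand F = T
U nand Y = F nand T = T
~(U nand Y) = ~T = F
~(U nand Y) nand U = F nand F = T
U <-> (~(U nand Y) nand U) = F <-> T = F
U nor (U <-> (~(U nand Y) nand U)) = F nor F = T
W <-> U = T <-> F = F
(W <-> U) nand W = F nand T = T
(U nor (U <-> (~(U nand Y) nand U))) <-> ((W <-> U) nand W) = T <-> T = T
(W nand Z) nor ((U nor (U <-> (~(U nand Y) nand U))) <-> ((W <-> U) nand W)) = T nor T = F
((W nand Z) nor ((U nor (U <-> (~(U nand Y) nand U))) <-> ((W <-> U) nand W))) nand Z = F nand F = T
(Y nor U) nand (((W nand Z) nor ((U nor (U <-> (~(U nand Y) nand U))) <-> ((W <-> U) nand W))) nand Z) = F nand T = T
~((Y nor U) nand (((W nand Z) nor ((U nor (U <-> (~(U nand Y) nand U))) <-> ((W <-> U) nand W))) nand Z)) = ~T = F
(W <-> (Y <-> U)) nand ~((Y nor U) nand (((W nand Z) nor ((U nor (U <-> (~(U nand Y) nand U))) <-> ((W <-> U) nand W))) nand Z)) = F nand F = T

T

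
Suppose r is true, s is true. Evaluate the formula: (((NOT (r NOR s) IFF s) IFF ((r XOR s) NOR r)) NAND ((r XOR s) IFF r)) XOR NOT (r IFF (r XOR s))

false

r NOR s = true NOR true = false
NOT (r NOR s) = NOT false = true
NOT (r NOR s) IFF s = true IFF true = true
r XOR s = true XOR true = false
(r XOR s) NOR r = false NOR true = false
(NOT (r NOR s) IFF s) IFF ((r XOR s) NOR r) = true IFF false = false
r XOR s = true XOR true = false
(r XOR s) IFF r = false IFF true = false
((NOT (r NOR s) IFF s) IFF ((r XOR s) NOR r)) NAND ((r XOR s) IFF r) = false NAND false = true
r XOR s = true XOR true = false
r IFF (r XOR s) = true IFF false = false
NOT (r IFF (r XOR s)) = NOT false = true
(((NOT (r NOR s) IFF s) IFF ((r XOR s) NOR r)) NAND ((r XOR s) IFF r)) XOR NOT (r IFF (r XOR s)) = true XOR true = false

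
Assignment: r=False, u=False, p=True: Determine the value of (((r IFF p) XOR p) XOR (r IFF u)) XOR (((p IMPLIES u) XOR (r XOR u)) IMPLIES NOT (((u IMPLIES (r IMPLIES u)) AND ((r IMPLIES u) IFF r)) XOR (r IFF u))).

Substituting r=False, u=False, p=True:
r IFF p = False IFF True = False
(r IFF p) XOR p = False XOR True = True
r IFF u = False IFF False = True
((r IFF p) XOR p) XOR (r IFF u) = True XOR True = False
p IMPLIES u = True IMPLIES False = False
r XOR u = False XOR False = False
(p IMPLIES u) XOR (r XOR u) = False XOR False = False
r IMPLIES u = False IMPLIES False = True
u IMPLIES (r IMPLIES u) = False IMPLIES True = True
r IMPLIES u = False IMPLIES False = True
(r IMPLIES u) IFF r = True IFF False = False
(u IMPLIES (r IMPLIES u)) AND ((r IMPLIES u) IFF r) = True AND False = False
r IFF u = False IFF False = True
((u IMPLIES (r IMPLIES u)) AND ((r IMPLIES u) IFF r)) XOR (r IFF u) = False XOR True = True
NOT (((u IMPLIES (r IMPLIES u)) AND ((r IMPLIES u) IFF r)) XOR (r IFF u)) = NOT True = False
((p IMPLIES u) XOR (r XOR u)) IMPLIES NOT (((u IMPLIES (r IMPLIES u)) AND ((r IMPLIES u) IFF r)) XOR (r IFF u)) = False IMPLIES False = True
(((r IFF p) XOR p) XOR (r IFF u)) XOR (((p IMPLIES u) XOR (r XOR u)) IMPLIES NOT (((u IMPLIES (r IMPLIES u)) AND ((r IMPLIES u) IFF r)) XOR (r IFF u))) = False XOR True = True

True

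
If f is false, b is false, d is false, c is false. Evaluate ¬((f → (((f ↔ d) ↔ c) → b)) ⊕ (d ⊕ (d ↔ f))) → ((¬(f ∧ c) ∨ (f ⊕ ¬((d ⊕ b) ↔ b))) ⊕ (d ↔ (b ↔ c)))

f ↔ d = F ↔ F = T
(f ↔ d) ↔ c = T ↔ F = F
((f ↔ d) ↔ c) → b = F → F = T
f → (((f ↔ d) ↔ c) → b) = F → T = T
d ↔ f = F ↔ F = T
d ⊕ (d ↔ f) = F ⊕ T = T
(f → (((f ↔ d) ↔ c) → b)) ⊕ (d ⊕ (d ↔ f)) = T ⊕ T = F
¬((f → (((f ↔ d) ↔ c) → b)) ⊕ (d ⊕ (d ↔ f))) = ¬F = T
f ∧ c = F ∧ F = F
¬(f ∧ c) = ¬F = T
d ⊕ b = F ⊕ F = F
(d ⊕ b) ↔ b = F ↔ F = T
¬((d ⊕ b) ↔ b) = ¬T = F
f ⊕ ¬((d ⊕ b) ↔ b) = F ⊕ F = F
¬(f ∧ c) ∨ (f ⊕ ¬((d ⊕ b) ↔ b)) = T ∨ F = T
b ↔ c = F ↔ F = T
d ↔ (b ↔ c) = F ↔ T = F
(¬(f ∧ c) ∨ (f ⊕ ¬((d ⊕ b) ↔ b))) ⊕ (d ↔ (b ↔ c)) = T ⊕ F = T
¬((f → (((f ↔ d) ↔ c) → b)) ⊕ (d ⊕ (d ↔ f))) → ((¬(f ∧ c) ∨ (f ⊕ ¬((d ⊕ b) ↔ b))) ⊕ (d ↔ (b ↔ c))) = T → T = T

T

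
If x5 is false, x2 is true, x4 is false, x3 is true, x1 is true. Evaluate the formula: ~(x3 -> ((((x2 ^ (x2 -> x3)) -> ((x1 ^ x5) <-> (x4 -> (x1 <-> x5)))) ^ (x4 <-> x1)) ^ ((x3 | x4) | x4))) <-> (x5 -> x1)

x2 -> x3 = 1 -> 1 = 1
x2 ^ (x2 -> x3) = 1 ^ 1 = 0
x1 ^ x5 = 1 ^ 0 = 1
x1 <-> x5 = 1 <-> 0 = 0
x4 -> (x1 <-> x5) = 0 -> 0 = 1
(x1 ^ x5) <-> (x4 -> (x1 <-> x5)) = 1 <-> 1 = 1
(x2 ^ (x2 -> x3)) -> ((x1 ^ x5) <-> (x4 -> (x1 <-> x5))) = 0 -> 1 = 1
x4 <-> x1 = 0 <-> 1 = 0
((x2 ^ (x2 -> x3)) -> ((x1 ^ x5) <-> (x4 -> (x1 <-> x5)))) ^ (x4 <-> x1) = 1 ^ 0 = 1
x3 | x4 = 1 | 0 = 1
(x3 | x4) | x4 = 1 | 0 = 1
(((x2 ^ (x2 -> x3)) -> ((x1 ^ x5) <-> (x4 -> (x1 <-> x5)))) ^ (x4 <-> x1)) ^ ((x3 | x4) | x4) = 1 ^ 1 = 0
x3 -> ((((x2 ^ (x2 -> x3)) -> ((x1 ^ x5) <-> (x4 -> (x1 <-> x5)))) ^ (x4 <-> x1)) ^ ((x3 | x4) | x4)) = 1 -> 0 = 0
~(x3 -> ((((x2 ^ (x2 -> x3)) -> ((x1 ^ x5) <-> (x4 -> (x1 <-> x5)))) ^ (x4 <-> x1)) ^ ((x3 | x4) | x4))) = ~0 = 1
x5 -> x1 = 0 -> 1 = 1
~(x3 -> ((((x2 ^ (x2 -> x3)) -> ((x1 ^ x5) <-> (x4 -> (x1 <-> x5)))) ^ (x4 <-> x1)) ^ ((x3 | x4) | x4))) <-> (x5 -> x1) = 1 <-> 1 = 1

1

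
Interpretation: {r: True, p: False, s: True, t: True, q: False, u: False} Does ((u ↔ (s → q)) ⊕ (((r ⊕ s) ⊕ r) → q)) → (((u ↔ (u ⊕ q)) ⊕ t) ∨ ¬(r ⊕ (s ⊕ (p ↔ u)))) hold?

s → q = True → False = False
u ↔ (s → q) = False ↔ False = True
r ⊕ s = True ⊕ True = False
(r ⊕ s) ⊕ r = False ⊕ True = True
((r ⊕ s) ⊕ r) → q = True → False = False
(u ↔ (s → q)) ⊕ (((r ⊕ s) ⊕ r) → q) = True ⊕ False = True
u ⊕ q = False ⊕ False = False
u ↔ (u ⊕ q) = False ↔ False = True
(u ↔ (u ⊕ q)) ⊕ t = True ⊕ True = False
p ↔ u = False ↔ False = True
s ⊕ (p ↔ u) = True ⊕ True = False
r ⊕ (s ⊕ (p ↔ u)) = True ⊕ False = True
¬(r ⊕ (s ⊕ (p ↔ u))) = ¬True = False
((u ↔ (u ⊕ q)) ⊕ t) ∨ ¬(r ⊕ (s ⊕ (p ↔ u))) = False ∨ False = False
((u ↔ (s → q)) ⊕ (((r ⊕ s) ⊕ r) → q)) → (((u ↔ (u ⊕ q)) ⊕ t) ∨ ¬(r ⊕ (s ⊕ (p ↔ u)))) = True → False = False

False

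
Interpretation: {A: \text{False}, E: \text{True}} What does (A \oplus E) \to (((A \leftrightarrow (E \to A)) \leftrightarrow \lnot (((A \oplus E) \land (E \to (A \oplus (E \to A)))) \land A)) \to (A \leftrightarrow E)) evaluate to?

\text{False}

A \oplus E = \text{False} \oplus \text{True} = \text{True}
E \to A = \text{True} \to \text{False} = \text{False}
A \leftrightarrow (E \to A) = \text{False} \leftrightarrow \text{False} = \text{True}
A \oplus E = \text{False} \oplus \text{True} = \text{True}
E \to A = \text{True} \to \text{False} = \text{False}
A \oplus (E \to A) = \text{False} \oplus \text{False} = \text{False}
E \to (A \oplus (E \to A)) = \text{True} \to \text{False} = \text{False}
(A \oplus E) \land (E \to (A \oplus (E \to A))) = \text{True} \land \text{False} = \text{False}
((A \oplus E) \land (E \to (A \oplus (E \to A)))) \land A = \text{False} \land \text{False} = \text{False}
\lnot (((A \oplus E) \land (E \to (A \oplus (E \to A)))) \land A) = \lnot \text{False} = \text{True}
(A \leftrightarrow (E \to A)) \leftrightarrow \lnot (((A \oplus E) \land (E \to (A \oplus (E \to A)))) \land A) = \text{True} \leftrightarrow \text{True} = \text{True}
A \leftrightarrow E = \text{False} \leftrightarrow \text{True} = \text{False}
((A \leftrightarrow (E \to A)) \leftrightarrow \lnot (((A \oplus E) \land (E \to (A \oplus (E \to A)))) \land A)) \to (A \leftrightarrow E) = \text{True} \to \text{False} = \text{False}
(A \oplus E) \to (((A \leftrightarrow (E \to A)) \leftrightarrow \lnot (((A \oplus E) \land (E \to (A \oplus (E \to A)))) \land A)) \to (A \leftrightarrow E)) = \text{True} \to \text{False} = \text{False}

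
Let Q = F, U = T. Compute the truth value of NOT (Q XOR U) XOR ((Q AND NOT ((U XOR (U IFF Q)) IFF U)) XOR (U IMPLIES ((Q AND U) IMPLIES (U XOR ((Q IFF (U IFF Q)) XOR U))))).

T

Q XOR U = F XOR T = T
NOT (Q XOR U) = NOT T = F
U IFF Q = T IFF F = F
U XOR (U IFF Q) = T XOR F = T
(U XOR (U IFF Q)) IFF U = T IFF T = T
NOT ((U XOR (U IFF Q)) IFF U) = NOT T = F
Q AND NOT ((U XOR (U IFF Q)) IFF U) = F AND F = F
Q AND U = F AND T = F
U IFF Q = T IFF F = F
Q IFF (U IFF Q) = F IFF F = T
(Q IFF (U IFF Q)) XOR U = T XOR T = F
U XOR ((Q IFF (U IFF Q)) XOR U) = T XOR F = T
(Q AND U) IMPLIES (U XOR ((Q IFF (U IFF Q)) XOR U)) = F IMPLIES T = T
U IMPLIES ((Q AND U) IMPLIES (U XOR ((Q IFF (U IFF Q)) XOR U))) = T IMPLIES T = T
(Q AND NOT ((U XOR (U IFF Q)) IFF U)) XOR (U IMPLIES ((Q AND U) IMPLIES (U XOR ((Q IFF (U IFF Q)) XOR U)))) = F XOR T = T
NOT (Q XOR U) XOR ((Q AND NOT ((U XOR (U IFF Q)) IFF U)) XOR (U IMPLIES ((Q AND U) IMPLIES (U XOR ((Q IFF (U IFF Q)) XOR U))))) = F XOR T = T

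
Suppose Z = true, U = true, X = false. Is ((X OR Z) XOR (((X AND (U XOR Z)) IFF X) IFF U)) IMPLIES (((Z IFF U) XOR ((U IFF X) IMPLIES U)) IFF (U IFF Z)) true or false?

X OR Z = false OR true = true
U XOR Z = true XOR true = false
X AND (U XOR Z) = false AND false = false
(X AND (U XOR Z)) IFF X = false IFF false = true
((X AND (U XOR Z)) IFF X) IFF U = true IFF true = true
(X OR Z) XOR (((X AND (U XOR Z)) IFF X) IFF U) = true XOR true = false
Z IFF U = true IFF true = true
U IFF X = true IFF false = false
(U IFF X) IMPLIES U = false IMPLIES true = true
(Z IFF U) XOR ((U IFF X) IMPLIES U) = true XOR true = false
U IFF Z = true IFF true = true
((Z IFF U) XOR ((U IFF X) IMPLIES U)) IFF (U IFF Z) = false IFF true = false
((X OR Z) XOR (((X AND (U XOR Z)) IFF X) IFF U)) IMPLIES (((Z IFF U) XOR ((U IFF X) IMPLIES U)) IFF (U IFF Z)) = false IMPLIES false = true

true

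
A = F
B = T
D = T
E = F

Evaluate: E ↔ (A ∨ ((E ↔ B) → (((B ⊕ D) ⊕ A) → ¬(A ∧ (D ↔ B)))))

Substituting A=F, B=T, D=T, E=F:
E ↔ B = F ↔ T = F
B ⊕ D = T ⊕ T = F
(B ⊕ D) ⊕ A = F ⊕ F = F
D ↔ B = T ↔ T = T
A ∧ (D ↔ B) = F ∧ T = F
¬(A ∧ (D ↔ B)) = ¬F = T
((B ⊕ D) ⊕ A) → ¬(A ∧ (D ↔ B)) = F → T = T
(E ↔ B) → (((B ⊕ D) ⊕ A) → ¬(A ∧ (D ↔ B))) = F → T = T
A ∨ ((E ↔ B) → (((B ⊕ D) ⊕ A) → ¬(A ∧ (D ↔ B)))) = F ∨ T = T
E ↔ (A ∨ ((E ↔ B) → (((B ⊕ D) ⊕ A) → ¬(A ∧ (D ↔ B))))) = F ↔ T = F

F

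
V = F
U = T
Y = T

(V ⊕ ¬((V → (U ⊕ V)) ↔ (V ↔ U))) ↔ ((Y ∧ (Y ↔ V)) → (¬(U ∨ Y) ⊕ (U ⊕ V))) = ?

T

Substituting V=F, U=T, Y=T:
U ⊕ V = T ⊕ F = T
V → (U ⊕ V) = F → T = T
V ↔ U = F ↔ T = F
(V → (U ⊕ V)) ↔ (V ↔ U) = T ↔ F = F
¬((V → (U ⊕ V)) ↔ (V ↔ U)) = ¬F = T
V ⊕ ¬((V → (U ⊕ V)) ↔ (V ↔ U)) = F ⊕ T = T
Y ↔ V = T ↔ F = F
Y ∧ (Y ↔ V) = T ∧ F = F
U ∨ Y = T ∨ T = T
¬(U ∨ Y) = ¬T = F
U ⊕ V = T ⊕ F = T
¬(U ∨ Y) ⊕ (U ⊕ V) = F ⊕ T = T
(Y ∧ (Y ↔ V)) → (¬(U ∨ Y) ⊕ (U ⊕ V)) = F → T = T
(V ⊕ ¬((V → (U ⊕ V)) ↔ (V ↔ U))) ↔ ((Y ∧ (Y ↔ V)) → (¬(U ∨ Y) ⊕ (U ⊕ V))) = T ↔ T = T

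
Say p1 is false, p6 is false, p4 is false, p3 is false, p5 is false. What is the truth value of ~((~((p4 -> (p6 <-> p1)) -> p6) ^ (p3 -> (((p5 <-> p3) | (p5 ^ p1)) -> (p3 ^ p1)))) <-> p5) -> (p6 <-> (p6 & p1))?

p6 <-> p1 = 0 <-> 0 = 1
p4 -> (p6 <-> p1) = 0 -> 1 = 1
(p4 -> (p6 <-> p1)) -> p6 = 1 -> 0 = 0
~((p4 -> (p6 <-> p1)) -> p6) = ~0 = 1
p5 <-> p3 = 0 <-> 0 = 1
p5 ^ p1 = 0 ^ 0 = 0
(p5 <-> p3) | (p5 ^ p1) = 1 | 0 = 1
p3 ^ p1 = 0 ^ 0 = 0
((p5 <-> p3) | (p5 ^ p1)) -> (p3 ^ p1) = 1 -> 0 = 0
p3 -> (((p5 <-> p3) | (p5 ^ p1)) -> (p3 ^ p1)) = 0 -> 0 = 1
~((p4 -> (p6 <-> p1)) -> p6) ^ (p3 -> (((p5 <-> p3) | (p5 ^ p1)) -> (p3 ^ p1))) = 1 ^ 1 = 0
(~((p4 -> (p6 <-> p1)) -> p6) ^ (p3 -> (((p5 <-> p3) | (p5 ^ p1)) -> (p3 ^ p1)))) <-> p5 = 0 <-> 0 = 1
~((~((p4 -> (p6 <-> p1)) -> p6) ^ (p3 -> (((p5 <-> p3) | (p5 ^ p1)) -> (p3 ^ p1)))) <-> p5) = ~1 = 0
p6 & p1 = 0 & 0 = 0
p6 <-> (p6 & p1) = 0 <-> 0 = 1
~((~((p4 -> (p6 <-> p1)) -> p6) ^ (p3 -> (((p5 <-> p3) | (p5 ^ p1)) -> (p3 ^ p1)))) <-> p5) -> (p6 <-> (p6 & p1)) = 0 -> 1 = 1

1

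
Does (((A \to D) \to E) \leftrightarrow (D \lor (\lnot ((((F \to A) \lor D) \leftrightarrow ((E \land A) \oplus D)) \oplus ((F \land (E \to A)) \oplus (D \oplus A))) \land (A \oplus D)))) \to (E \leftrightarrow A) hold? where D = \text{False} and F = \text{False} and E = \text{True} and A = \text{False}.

\text{True}

A \to D = \text{False} \to \text{False} = \text{True}
(A \to D) \to E = \text{True} \to \text{True} = \text{True}
F \to A = \text{False} \to \text{False} = \text{True}
(F \to A) \lor D = \text{True} \lor \text{False} = \text{True}
E \land A = \text{True} \land \text{False} = \text{False}
(E \land A) \oplus D = \text{False} \oplus \text{False} = \text{False}
((F \to A) \lor D) \leftrightarrow ((E \land A) \oplus D) = \text{True} \leftrightarrow \text{False} = \text{False}
E \to A = \text{True} \to \text{False} = \text{False}
F \land (E \to A) = \text{False} \land \text{False} = \text{False}
D \oplus A = \text{False} \oplus \text{False} = \text{False}
(F \land (E \to A)) \oplus (D \oplus A) = \text{False} \oplus \text{False} = \text{False}
(((F \to A) \lor D) \leftrightarrow ((E \land A) \oplus D)) \oplus ((F \land (E \to A)) \oplus (D \oplus A)) = \text{False} \oplus \text{False} = \text{False}
\lnot ((((F \to A) \lor D) \leftrightarrow ((E \land A) \oplus D)) \oplus ((F \land (E \to A)) \oplus (D \oplus A))) = \lnot \text{False} = \text{True}
A \oplus D = \text{False} \oplus \text{False} = \text{False}
\lnot ((((F \to A) \lor D) \leftrightarrow ((E \land A) \oplus D)) \oplus ((F \land (E \to A)) \oplus (D \oplus A))) \land (A \oplus D) = \text{True} \land \text{False} = \text{False}
D \lor (\lnot ((((F \to A) \lor D) \leftrightarrow ((E \land A) \oplus D)) \oplus ((F \land (E \to A)) \oplus (D \oplus A))) \land (A \oplus D)) = \text{False} \lor \text{False} = \text{False}
((A \to D) \to E) \leftrightarrow (D \lor (\lnot ((((F \to A) \lor D) \leftrightarrow ((E \land A) \oplus D)) \oplus ((F \land (E \to A)) \oplus (D \oplus A))) \land (A \oplus D))) = \text{True} \leftrightarrow \text{False} = \text{False}
E \leftrightarrow A = \text{True} \leftrightarrow \text{False} = \text{False}
(((A \to D) \to E) \leftrightarrow (D \lor (\lnot ((((F \to A) \lor D) \leftrightarrow ((E \land A) \oplus D)) \oplus ((F \land (E \to A)) \oplus (D \oplus A))) \land (A \oplus D)))) \to (E \leftrightarrow A) = \text{False} \to \text{False} = \text{True}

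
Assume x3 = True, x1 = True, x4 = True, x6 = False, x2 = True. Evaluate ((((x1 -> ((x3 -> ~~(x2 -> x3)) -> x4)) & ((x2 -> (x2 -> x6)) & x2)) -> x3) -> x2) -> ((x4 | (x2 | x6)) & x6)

False

Substituting x3=True, x1=True, x4=True, x6=False, x2=True:
x2 -> x3 = True -> True = True
~(x2 -> x3) = ~True = False
~~(x2 -> x3) = ~False = True
x3 -> ~~(x2 -> x3) = True -> True = True
(x3 -> ~~(x2 -> x3)) -> x4 = True -> True = True
x1 -> ((x3 -> ~~(x2 -> x3)) -> x4) = True -> True = True
x2 -> x6 = True -> False = False
x2 -> (x2 -> x6) = True -> False = False
(x2 -> (x2 -> x6)) & x2 = False & True = False
(x1 -> ((x3 -> ~~(x2 -> x3)) -> x4)) & ((x2 -> (x2 -> x6)) & x2) = True & False = False
((x1 -> ((x3 -> ~~(x2 -> x3)) -> x4)) & ((x2 -> (x2 -> x6)) & x2)) -> x3 = False -> True = True
(((x1 -> ((x3 -> ~~(x2 -> x3)) -> x4)) & ((x2 -> (x2 -> x6)) & x2)) -> x3) -> x2 = True -> True = True
x2 | x6 = True | False = True
x4 | (x2 | x6) = True | True = True
(x4 | (x2 | x6)) & x6 = True & False = False
((((x1 -> ((x3 -> ~~(x2 -> x3)) -> x4)) & ((x2 -> (x2 -> x6)) & x2)) -> x3) -> x2) -> ((x4 | (x2 | x6)) & x6) = True -> False = False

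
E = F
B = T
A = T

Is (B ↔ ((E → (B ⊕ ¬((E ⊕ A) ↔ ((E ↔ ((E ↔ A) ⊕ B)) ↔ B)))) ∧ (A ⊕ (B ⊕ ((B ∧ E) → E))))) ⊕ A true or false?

E ⊕ A = F ⊕ T = T
E ↔ A = F ↔ T = F
(E ↔ A) ⊕ B = F ⊕ T = T
E ↔ ((E ↔ A) ⊕ B) = F ↔ T = F
(E ↔ ((E ↔ A) ⊕ B)) ↔ B = F ↔ T = F
(E ⊕ A) ↔ ((E ↔ ((E ↔ A) ⊕ B)) ↔ B) = T ↔ F = F
¬((E ⊕ A) ↔ ((E ↔ ((E ↔ A) ⊕ B)) ↔ B)) = ¬F = T
B ⊕ ¬((E ⊕ A) ↔ ((E ↔ ((E ↔ A) ⊕ B)) ↔ B)) = T ⊕ T = F
E → (B ⊕ ¬((E ⊕ A) ↔ ((E ↔ ((E ↔ A) ⊕ B)) ↔ B))) = F → F = T
B ∧ E = T ∧ F = F
(B ∧ E) → E = F → F = T
B ⊕ ((B ∧ E) → E) = T ⊕ T = F
A ⊕ (B ⊕ ((B ∧ E) → E)) = T ⊕ F = T
(E → (B ⊕ ¬((E ⊕ A) ↔ ((E ↔ ((E ↔ A) ⊕ B)) ↔ B)))) ∧ (A ⊕ (B ⊕ ((B ∧ E) → E))) = T ∧ T = T
B ↔ ((E → (B ⊕ ¬((E ⊕ A) ↔ ((E ↔ ((E ↔ A) ⊕ B)) ↔ B)))) ∧ (A ⊕ (B ⊕ ((B ∧ E) → E)))) = T ↔ T = T
(B ↔ ((E → (B ⊕ ¬((E ⊕ A) ↔ ((E ↔ ((E ↔ A) ⊕ B)) ↔ B)))) ∧ (A ⊕ (B ⊕ ((B ∧ E) → E))))) ⊕ A = T ⊕ T = F

F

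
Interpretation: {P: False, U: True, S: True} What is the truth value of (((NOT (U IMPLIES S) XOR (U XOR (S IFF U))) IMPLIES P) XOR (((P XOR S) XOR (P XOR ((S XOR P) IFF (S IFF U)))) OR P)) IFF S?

U IMPLIES S = True IMPLIES True = True
NOT (U IMPLIES S) = NOT True = False
S IFF U = True IFF True = True
U XOR (S IFF U) = True XOR True = False
NOT (U IMPLIES S) XOR (U XOR (S IFF U)) = False XOR False = False
(NOT (U IMPLIES S) XOR (U XOR (S IFF U))) IMPLIES P = False IMPLIES False = True
P XOR S = False XOR True = True
S XOR P = True XOR False = True
S IFF U = True IFF True = True
(S XOR P) IFF (S IFF U) = True IFF True = True
P XOR ((S XOR P) IFF (S IFF U)) = False XOR True = True
(P XOR S) XOR (P XOR ((S XOR P) IFF (S IFF U))) = True XOR True = False
((P XOR S) XOR (P XOR ((S XOR P) IFF (S IFF U)))) OR P = False OR False = False
((NOT (U IMPLIES S) XOR (U XOR (S IFF U))) IMPLIES P) XOR (((P XOR S) XOR (P XOR ((S XOR P) IFF (S IFF U)))) OR P) = True XOR False = True
(((NOT (U IMPLIES S) XOR (U XOR (S IFF U))) IMPLIES P) XOR (((P XOR S) XOR (P XOR ((S XOR P) IFF (S IFF U)))) OR P)) IFF S = True IFF True = True

True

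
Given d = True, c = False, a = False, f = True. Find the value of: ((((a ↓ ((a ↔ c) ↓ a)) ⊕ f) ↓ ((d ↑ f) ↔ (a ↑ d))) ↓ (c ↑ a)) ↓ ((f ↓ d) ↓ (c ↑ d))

True

a ↔ c = False ↔ False = True
(a ↔ c) ↓ a = True ↓ False = False
a ↓ ((a ↔ c) ↓ a) = False ↓ False = True
(a ↓ ((a ↔ c) ↓ a)) ⊕ f = True ⊕ True = False
d ↑ f = True ↑ True = False
a ↑ d = False ↑ True = True
(d ↑ f) ↔ (a ↑ d) = False ↔ True = False
((a ↓ ((a ↔ c) ↓ a)) ⊕ f) ↓ ((d ↑ f) ↔ (a ↑ d)) = False ↓ False = True
c ↑ a = False ↑ False = True
(((a ↓ ((a ↔ c) ↓ a)) ⊕ f) ↓ ((d ↑ f) ↔ (a ↑ d))) ↓ (c ↑ a) = True ↓ True = False
f ↓ d = True ↓ True = False
c ↑ d = False ↑ True = True
(f ↓ d) ↓ (c ↑ d) = False ↓ True = False
((((a ↓ ((a ↔ c) ↓ a)) ⊕ f) ↓ ((d ↑ f) ↔ (a ↑ d))) ↓ (c ↑ a)) ↓ ((f ↓ d) ↓ (c ↑ d)) = False ↓ False = True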